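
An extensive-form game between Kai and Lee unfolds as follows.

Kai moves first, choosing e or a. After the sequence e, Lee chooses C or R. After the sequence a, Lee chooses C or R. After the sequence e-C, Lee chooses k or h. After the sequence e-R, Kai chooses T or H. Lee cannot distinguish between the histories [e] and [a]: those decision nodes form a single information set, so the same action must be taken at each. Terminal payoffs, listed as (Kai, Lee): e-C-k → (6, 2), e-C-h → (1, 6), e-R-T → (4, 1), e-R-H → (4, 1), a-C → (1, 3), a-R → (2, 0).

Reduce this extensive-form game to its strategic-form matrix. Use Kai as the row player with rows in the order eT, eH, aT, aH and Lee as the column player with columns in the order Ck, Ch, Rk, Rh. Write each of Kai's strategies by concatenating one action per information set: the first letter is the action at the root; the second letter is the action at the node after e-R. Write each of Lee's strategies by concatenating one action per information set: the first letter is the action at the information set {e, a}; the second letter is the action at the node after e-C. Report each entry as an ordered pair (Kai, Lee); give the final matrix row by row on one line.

Row eT: Ck→(6,2), Ch→(1,6), Rk→(4,1), Rh→(4,1)
Row eH: Ck→(6,2), Ch→(1,6), Rk→(4,1), Rh→(4,1)
Row aT: Ck→(1,3), Ch→(1,3), Rk→(2,0), Rh→(2,0)
Row aH: Ck→(1,3), Ch→(1,3), Rk→(2,0), Rh→(2,0)

eT: (6,2) (1,6) (4,1) (4,1) | eH: (6,2) (1,6) (4,1) (4,1) | aT: (1,3) (1,3) (2,0) (2,0) | aH: (1,3) (1,3) (2,0) (2,0)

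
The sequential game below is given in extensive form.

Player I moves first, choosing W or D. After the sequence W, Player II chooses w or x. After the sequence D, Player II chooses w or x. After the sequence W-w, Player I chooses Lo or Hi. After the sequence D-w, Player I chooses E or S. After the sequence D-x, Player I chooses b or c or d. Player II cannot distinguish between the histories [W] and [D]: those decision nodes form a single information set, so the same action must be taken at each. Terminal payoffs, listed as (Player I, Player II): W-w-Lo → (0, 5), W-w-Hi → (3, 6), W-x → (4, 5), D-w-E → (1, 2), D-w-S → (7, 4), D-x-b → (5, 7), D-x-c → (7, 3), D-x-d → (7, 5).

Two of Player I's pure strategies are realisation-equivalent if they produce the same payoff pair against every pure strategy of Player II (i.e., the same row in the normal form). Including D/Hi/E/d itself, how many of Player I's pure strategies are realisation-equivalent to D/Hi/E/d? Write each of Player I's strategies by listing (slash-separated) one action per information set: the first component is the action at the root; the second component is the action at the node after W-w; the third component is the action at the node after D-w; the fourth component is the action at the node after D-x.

2

Row for D/Hi/E/d (columns w, x): (1,2) (7,5).
Under D/Hi/E/d, Player I's choice at the node after W-w can never be reached regardless of what Player II does, so varying those choices leaves every outcome unchanged.
Holding the reachable choices fixed and varying the unreachable one freely already gives 2 equivalent strategies.
No other strategy reproduces this row, so those 2 are the full class: D/Lo/E/d, D/Hi/E/d.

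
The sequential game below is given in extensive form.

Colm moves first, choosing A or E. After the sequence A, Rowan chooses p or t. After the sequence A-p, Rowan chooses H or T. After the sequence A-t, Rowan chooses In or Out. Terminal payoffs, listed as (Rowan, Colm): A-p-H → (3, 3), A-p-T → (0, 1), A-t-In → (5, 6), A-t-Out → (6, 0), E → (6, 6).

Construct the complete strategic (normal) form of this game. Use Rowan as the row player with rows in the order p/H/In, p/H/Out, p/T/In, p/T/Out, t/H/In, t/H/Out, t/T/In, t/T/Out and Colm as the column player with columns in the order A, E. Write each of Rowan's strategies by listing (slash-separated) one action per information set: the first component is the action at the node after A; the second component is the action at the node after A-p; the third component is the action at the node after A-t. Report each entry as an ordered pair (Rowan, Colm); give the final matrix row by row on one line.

               A        E
 p/H/In    (3,3)    (6,6)
p/H/Out    (3,3)    (6,6)
 p/T/In    (0,1)    (6,6)
p/T/Out    (0,1)    (6,6)
 t/H/In    (5,6)    (6,6)
t/H/Out    (6,0)    (6,6)
 t/T/In    (5,6)    (6,6)
t/T/Out    (6,0)    (6,6)

p/H/In: (3,3) (6,6) | p/H/Out: (3,3) (6,6) | p/T/In: (0,1) (6,6) | p/T/Out: (0,1) (6,6) | t/H/In: (5,6) (6,6) | t/H/Out: (6,0) (6,6) | t/T/In: (5,6) (6,6) | t/T/Out: (6,0) (6,6)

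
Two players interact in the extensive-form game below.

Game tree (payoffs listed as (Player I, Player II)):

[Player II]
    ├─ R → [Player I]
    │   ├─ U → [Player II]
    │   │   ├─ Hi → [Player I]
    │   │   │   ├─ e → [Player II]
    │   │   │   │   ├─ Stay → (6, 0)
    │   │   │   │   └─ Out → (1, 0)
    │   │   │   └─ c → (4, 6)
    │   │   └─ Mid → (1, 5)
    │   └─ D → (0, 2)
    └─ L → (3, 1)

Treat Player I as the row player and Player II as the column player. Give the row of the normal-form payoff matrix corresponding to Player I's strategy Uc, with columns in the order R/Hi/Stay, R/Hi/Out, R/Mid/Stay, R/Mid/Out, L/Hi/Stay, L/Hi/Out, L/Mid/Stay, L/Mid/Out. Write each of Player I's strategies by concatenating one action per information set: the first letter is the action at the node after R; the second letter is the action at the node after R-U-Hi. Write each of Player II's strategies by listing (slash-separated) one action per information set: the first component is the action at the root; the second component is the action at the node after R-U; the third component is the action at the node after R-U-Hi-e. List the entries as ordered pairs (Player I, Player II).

vs R/Hi/Stay: Player II plays R → Player I plays U at [R] → Player II plays Hi at [R-U] → Player I plays c at [R-U-Hi] → (4, 6)
vs R/Hi/Out: Player II plays R → Player I plays U at [R] → Player II plays Hi at [R-U] → Player I plays c at [R-U-Hi] → (4, 6)
vs R/Mid/Stay: Player II plays R → Player I plays U at [R] → Player II plays Mid at [R-U] → (1, 5)
vs R/Mid/Out: Player II plays R → Player I plays U at [R] → Player II plays Mid at [R-U] → (1, 5)
vs L/Hi/Stay: Player II plays L → (3, 1)
vs L/Hi/Out: Player II plays L → (3, 1)
vs L/Mid/Stay: Player II plays L → (3, 1)
vs L/Mid/Out: Player II plays L → (3, 1)

(4,6) (4,6) (1,5) (1,5) (3,1) (3,1) (3,1) (3,1)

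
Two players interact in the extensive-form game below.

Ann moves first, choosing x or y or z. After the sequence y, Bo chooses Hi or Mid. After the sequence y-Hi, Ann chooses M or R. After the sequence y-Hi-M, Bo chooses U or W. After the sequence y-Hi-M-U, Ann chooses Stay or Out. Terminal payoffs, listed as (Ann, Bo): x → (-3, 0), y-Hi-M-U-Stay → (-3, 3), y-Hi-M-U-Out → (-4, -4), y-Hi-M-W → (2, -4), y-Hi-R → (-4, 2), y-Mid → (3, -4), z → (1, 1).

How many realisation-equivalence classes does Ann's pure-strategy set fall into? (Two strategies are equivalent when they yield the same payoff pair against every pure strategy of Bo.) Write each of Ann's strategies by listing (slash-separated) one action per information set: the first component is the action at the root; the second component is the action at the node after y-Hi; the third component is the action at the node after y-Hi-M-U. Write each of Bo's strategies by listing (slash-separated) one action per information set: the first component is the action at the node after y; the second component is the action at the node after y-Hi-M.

Ann has 12 pure strategies: x/M/Stay, x/M/Out, x/R/Stay, x/R/Out, y/M/Stay, y/M/Out, y/R/Stay, y/R/Out, z/M/Stay, z/M/Out, z/R/Stay, z/R/Out. Columns: Hi/U, Hi/W, Mid/U, Mid/W.
{x/M/Stay, x/M/Out, x/R/Stay, x/R/Out} → row (-3,0) (-3,0) (-3,0) (-3,0)
{y/M/Stay} → row (-3,3) (2,-4) (3,-4) (3,-4)
{y/M/Out} → row (-4,-4) (2,-4) (3,-4) (3,-4)
{y/R/Stay, y/R/Out} → row (-4,2) (-4,2) (3,-4) (3,-4)
{z/M/Stay, z/M/Out, z/R/Stay, z/R/Out} → row (1,1) (1,1) (1,1) (1,1)
That's 5 distinct rows out of 12 strategies.

5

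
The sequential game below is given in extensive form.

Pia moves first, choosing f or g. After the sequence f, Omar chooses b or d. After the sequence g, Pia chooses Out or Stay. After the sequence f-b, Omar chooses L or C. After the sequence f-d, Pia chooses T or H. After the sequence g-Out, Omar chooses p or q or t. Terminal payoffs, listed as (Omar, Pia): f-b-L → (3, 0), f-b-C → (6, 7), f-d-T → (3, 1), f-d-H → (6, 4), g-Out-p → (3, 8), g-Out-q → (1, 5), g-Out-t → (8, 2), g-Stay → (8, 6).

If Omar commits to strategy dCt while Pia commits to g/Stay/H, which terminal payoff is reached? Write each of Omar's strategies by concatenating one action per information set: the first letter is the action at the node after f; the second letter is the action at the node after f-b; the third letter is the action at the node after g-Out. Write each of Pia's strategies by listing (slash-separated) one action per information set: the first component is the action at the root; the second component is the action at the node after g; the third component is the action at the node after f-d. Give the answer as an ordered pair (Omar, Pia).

Trace the play path from the root:
  Pia plays g
  Pia plays Stay at [g]
→ terminal payoff (8, 6).
(Omar's choice at the node after f is never reached on this path, so it doesn't affect the outcome.)

(8, 6)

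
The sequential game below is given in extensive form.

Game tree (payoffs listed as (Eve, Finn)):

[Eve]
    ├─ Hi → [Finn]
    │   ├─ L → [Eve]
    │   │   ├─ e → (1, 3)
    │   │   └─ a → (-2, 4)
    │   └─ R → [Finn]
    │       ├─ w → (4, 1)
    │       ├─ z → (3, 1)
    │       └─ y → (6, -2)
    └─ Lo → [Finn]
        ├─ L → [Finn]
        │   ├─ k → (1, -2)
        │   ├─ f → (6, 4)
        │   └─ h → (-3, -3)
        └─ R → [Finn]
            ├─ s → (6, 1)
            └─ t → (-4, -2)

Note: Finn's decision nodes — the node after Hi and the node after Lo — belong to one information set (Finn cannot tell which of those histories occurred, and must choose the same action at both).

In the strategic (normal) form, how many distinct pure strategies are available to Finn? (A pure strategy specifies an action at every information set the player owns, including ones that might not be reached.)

Finn owns the information set {Hi, Lo} with actions {L, R} — two choices.
Finn owns the node after Hi-R with actions {w, z, y} — three choices.
Finn owns the node after Lo-L with actions {k, f, h} — three choices.
Finn owns the node after Lo-R with actions {s, t} — two choices.
A pure strategy fixes one action at each information set independently, so the count is the product 2 × 3 × 3 × 2 = 36.

36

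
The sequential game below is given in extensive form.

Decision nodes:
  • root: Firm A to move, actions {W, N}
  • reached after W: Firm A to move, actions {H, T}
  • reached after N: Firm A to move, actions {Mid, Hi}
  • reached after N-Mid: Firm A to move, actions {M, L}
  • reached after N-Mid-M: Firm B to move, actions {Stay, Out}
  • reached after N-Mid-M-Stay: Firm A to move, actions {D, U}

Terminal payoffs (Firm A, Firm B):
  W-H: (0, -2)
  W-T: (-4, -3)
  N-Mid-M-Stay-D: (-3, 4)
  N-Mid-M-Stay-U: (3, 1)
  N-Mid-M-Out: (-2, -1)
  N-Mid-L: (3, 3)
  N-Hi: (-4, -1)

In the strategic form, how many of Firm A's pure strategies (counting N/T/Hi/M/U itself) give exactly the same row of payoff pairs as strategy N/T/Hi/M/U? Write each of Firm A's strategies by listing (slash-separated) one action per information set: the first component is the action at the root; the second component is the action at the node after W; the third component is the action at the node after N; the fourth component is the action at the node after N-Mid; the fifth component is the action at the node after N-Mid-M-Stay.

8

Row for N/T/Hi/M/U (columns Stay, Out): (-4,-1) (-4,-1).
Under N/T/Hi/M/U, Firm A's choice at the node after W and at the node after N-Mid and at the node after N-Mid-M-Stay can never be reached regardless of what Firm B does, so varying those choices leaves every outcome unchanged.
Holding the reachable choices fixed and varying the unreachable ones freely already gives 2 × 2 × 2 = 8 equivalent strategies.
No other strategy reproduces this row, so those 8 are the full class: N/H/Hi/M/D, N/H/Hi/M/U, N/H/Hi/L/D, N/H/Hi/L/U, N/T/Hi/M/D, N/T/Hi/M/U, N/T/Hi/L/D, N/T/Hi/L/U.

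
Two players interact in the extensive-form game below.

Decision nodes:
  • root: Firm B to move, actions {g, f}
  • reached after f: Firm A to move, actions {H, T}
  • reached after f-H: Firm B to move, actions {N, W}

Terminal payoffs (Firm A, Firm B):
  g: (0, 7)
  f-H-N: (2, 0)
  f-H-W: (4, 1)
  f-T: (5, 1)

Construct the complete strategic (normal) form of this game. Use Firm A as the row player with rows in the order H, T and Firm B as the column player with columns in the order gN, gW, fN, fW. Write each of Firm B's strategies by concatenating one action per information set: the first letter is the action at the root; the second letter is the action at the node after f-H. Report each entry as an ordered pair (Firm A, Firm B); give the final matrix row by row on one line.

Row H: gN→(0,7), gW→(0,7), fN→(2,0), fW→(4,1)
Row T: gN→(0,7), gW→(0,7), fN→(5,1), fW→(5,1)

H: (0,7) (0,7) (2,0) (4,1) | T: (0,7) (0,7) (5,1) (5,1)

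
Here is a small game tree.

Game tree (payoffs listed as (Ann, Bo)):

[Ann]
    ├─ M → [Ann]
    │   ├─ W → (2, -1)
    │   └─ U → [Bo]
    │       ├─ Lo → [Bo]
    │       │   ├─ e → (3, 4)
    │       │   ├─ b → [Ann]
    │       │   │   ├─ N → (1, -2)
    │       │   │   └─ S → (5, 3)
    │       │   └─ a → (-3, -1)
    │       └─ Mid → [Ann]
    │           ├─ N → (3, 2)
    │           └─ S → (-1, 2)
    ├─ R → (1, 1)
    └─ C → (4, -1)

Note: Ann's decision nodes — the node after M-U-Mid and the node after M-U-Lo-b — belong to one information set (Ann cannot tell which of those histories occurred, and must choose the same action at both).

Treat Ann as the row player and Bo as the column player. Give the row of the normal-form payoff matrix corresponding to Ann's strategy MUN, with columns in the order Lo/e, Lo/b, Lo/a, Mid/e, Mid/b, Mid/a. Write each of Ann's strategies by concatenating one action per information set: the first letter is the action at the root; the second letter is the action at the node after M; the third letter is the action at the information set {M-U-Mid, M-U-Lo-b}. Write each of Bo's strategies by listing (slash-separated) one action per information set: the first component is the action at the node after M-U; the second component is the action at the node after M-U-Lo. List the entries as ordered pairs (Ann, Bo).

(3,4) (1,-2) (-3,-1) (3,2) (3,2) (3,2)

vs Lo/e: Ann plays M → Ann plays U at [M] → Bo plays Lo at [M-U] → Bo plays e at [M-U-Lo] → (3, 4)
vs Lo/b: Ann plays M → Ann plays U at [M] → Bo plays Lo at [M-U] → Bo plays b at [M-U-Lo] → Ann plays N at [M-U-Lo-b] → (1, -2)
vs Lo/a: Ann plays M → Ann plays U at [M] → Bo plays Lo at [M-U] → Bo plays a at [M-U-Lo] → (-3, -1)
vs Mid/e: Ann plays M → Ann plays U at [M] → Bo plays Mid at [M-U] → Ann plays N at [M-U-Mid] → (3, 2)
vs Mid/b: Ann plays M → Ann plays U at [M] → Bo plays Mid at [M-U] → Ann plays N at [M-U-Mid] → (3, 2)
vs Mid/a: Ann plays M → Ann plays U at [M] → Bo plays Mid at [M-U] → Ann plays N at [M-U-Mid] → (3, 2)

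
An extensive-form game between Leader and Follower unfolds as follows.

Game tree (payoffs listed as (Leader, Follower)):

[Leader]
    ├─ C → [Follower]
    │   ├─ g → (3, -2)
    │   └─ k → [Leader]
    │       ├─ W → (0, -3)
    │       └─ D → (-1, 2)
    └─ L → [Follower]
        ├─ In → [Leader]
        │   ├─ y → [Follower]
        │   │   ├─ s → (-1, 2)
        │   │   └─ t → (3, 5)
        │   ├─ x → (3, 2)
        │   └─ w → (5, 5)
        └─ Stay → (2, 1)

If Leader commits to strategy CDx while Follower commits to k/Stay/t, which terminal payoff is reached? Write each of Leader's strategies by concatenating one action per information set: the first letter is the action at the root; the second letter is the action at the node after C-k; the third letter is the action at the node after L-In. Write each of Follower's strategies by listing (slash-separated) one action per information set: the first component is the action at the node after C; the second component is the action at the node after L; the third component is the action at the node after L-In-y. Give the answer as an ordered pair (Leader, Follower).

Trace the play path from the root:
  Leader plays C
  Follower plays k at [C]
  Leader plays D at [C-k]
→ terminal payoff (-1, 2).
(Leader's choice at the node after L-In is never reached on this path, so it doesn't affect the outcome.)

(-1, 2)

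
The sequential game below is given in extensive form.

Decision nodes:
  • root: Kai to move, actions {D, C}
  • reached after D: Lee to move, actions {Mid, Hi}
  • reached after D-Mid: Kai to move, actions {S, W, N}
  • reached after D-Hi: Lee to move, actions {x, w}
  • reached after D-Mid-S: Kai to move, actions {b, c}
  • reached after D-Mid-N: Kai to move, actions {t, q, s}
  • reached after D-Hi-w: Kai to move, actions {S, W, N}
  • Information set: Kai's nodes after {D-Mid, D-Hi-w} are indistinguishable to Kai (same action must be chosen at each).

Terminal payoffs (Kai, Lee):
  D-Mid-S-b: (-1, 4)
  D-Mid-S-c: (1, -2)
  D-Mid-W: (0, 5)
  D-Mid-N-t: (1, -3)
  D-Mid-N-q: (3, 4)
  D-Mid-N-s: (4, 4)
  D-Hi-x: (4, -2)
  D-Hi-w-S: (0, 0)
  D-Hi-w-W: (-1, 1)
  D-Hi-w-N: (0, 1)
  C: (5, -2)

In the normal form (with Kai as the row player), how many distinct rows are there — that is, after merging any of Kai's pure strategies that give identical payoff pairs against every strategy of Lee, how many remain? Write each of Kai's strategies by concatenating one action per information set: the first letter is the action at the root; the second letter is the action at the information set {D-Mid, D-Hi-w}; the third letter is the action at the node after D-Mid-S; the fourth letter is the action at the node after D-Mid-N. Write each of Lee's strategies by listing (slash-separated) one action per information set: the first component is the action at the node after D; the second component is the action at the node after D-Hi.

Kai has 36 pure strategies: DSbt, DSbq, DSbs, DSct, DScq, DScs, DWbt, DWbq, DWbs, DWct, DWcq, DWcs, DNbt, DNbq, DNbs, DNct, DNcq, DNcs, CSbt, CSbq, CSbs, CSct, CScq, CScs, CWbt, CWbq, CWbs, CWct, CWcq, CWcs, CNbt, CNbq, CNbs, CNct, CNcq, CNcs. Columns: Mid/x, Mid/w, Hi/x, Hi/w.
{DSbt, DSbq, DSbs} → row (-1,4) (-1,4) (4,-2) (0,0)
{DSct, DScq, DScs} → row (1,-2) (1,-2) (4,-2) (0,0)
{DWbt, DWbq, DWbs, DWct, DWcq, DWcs} → row (0,5) (0,5) (4,-2) (-1,1)
{DNbt, DNct} → row (1,-3) (1,-3) (4,-2) (0,1)
{DNbq, DNcq} → row (3,4) (3,4) (4,-2) (0,1)
{DNbs, DNcs} → row (4,4) (4,4) (4,-2) (0,1)
{CSbt, CSbq, CSbs, CSct, CScq, CScs, CWbt, CWbq, CWbs, CWct, CWcq, CWcs, CNbt, CNbq, CNbs, CNct, CNcq, CNcs} → row (5,-2) (5,-2) (5,-2) (5,-2)
That's 7 distinct rows out of 36 strategies.

7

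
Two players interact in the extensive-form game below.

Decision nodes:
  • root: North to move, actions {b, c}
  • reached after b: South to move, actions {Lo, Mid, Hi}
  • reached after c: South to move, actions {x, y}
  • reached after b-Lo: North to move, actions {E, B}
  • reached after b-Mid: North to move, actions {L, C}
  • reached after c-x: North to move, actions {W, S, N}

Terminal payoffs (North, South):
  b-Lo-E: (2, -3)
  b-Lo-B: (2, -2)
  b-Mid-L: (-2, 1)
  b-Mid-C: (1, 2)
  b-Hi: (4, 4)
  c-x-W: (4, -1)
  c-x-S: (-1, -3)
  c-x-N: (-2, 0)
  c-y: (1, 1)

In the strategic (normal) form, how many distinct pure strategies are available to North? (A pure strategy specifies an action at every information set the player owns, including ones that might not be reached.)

North owns the root with actions {b, c} — two choices.
North owns the node after b-Lo with actions {E, B} — two choices.
North owns the node after b-Mid with actions {L, C} — two choices.
North owns the node after c-x with actions {W, S, N} — three choices.
A pure strategy fixes one action at each information set independently, so the count is the product 2 × 2 × 2 × 3 = 24.

24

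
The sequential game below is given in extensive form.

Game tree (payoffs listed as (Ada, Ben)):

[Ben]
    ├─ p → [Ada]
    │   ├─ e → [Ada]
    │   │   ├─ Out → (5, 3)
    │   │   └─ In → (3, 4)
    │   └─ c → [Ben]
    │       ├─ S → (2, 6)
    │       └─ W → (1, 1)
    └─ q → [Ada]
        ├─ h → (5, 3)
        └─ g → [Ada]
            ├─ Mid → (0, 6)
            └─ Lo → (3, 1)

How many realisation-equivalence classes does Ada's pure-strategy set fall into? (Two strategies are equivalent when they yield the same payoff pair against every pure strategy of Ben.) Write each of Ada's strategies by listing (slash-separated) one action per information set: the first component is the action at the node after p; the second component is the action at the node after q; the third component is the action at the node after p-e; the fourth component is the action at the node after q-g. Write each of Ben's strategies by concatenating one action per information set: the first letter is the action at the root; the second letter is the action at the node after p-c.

Ada has 16 pure strategies: e/h/Out/Mid, e/h/Out/Lo, e/h/In/Mid, e/h/In/Lo, e/g/Out/Mid, e/g/Out/Lo, e/g/In/Mid, e/g/In/Lo, c/h/Out/Mid, c/h/Out/Lo, c/h/In/Mid, c/h/In/Lo, c/g/Out/Mid, c/g/Out/Lo, c/g/In/Mid, c/g/In/Lo. Columns: pS, pW, qS, qW.
{e/h/Out/Mid, e/h/Out/Lo} → row (5,3) (5,3) (5,3) (5,3)
{e/h/In/Mid, e/h/In/Lo} → row (3,4) (3,4) (5,3) (5,3)
{e/g/Out/Mid} → row (5,3) (5,3) (0,6) (0,6)
{e/g/Out/Lo} → row (5,3) (5,3) (3,1) (3,1)
{e/g/In/Mid} → row (3,4) (3,4) (0,6) (0,6)
{e/g/In/Lo} → row (3,4) (3,4) (3,1) (3,1)
{c/h/Out/Mid, c/h/Out/Lo, c/h/In/Mid, c/h/In/Lo} → row (2,6) (1,1) (5,3) (5,3)
{c/g/Out/Mid, c/g/In/Mid} → row (2,6) (1,1) (0,6) (0,6)
{c/g/Out/Lo, c/g/In/Lo} → row (2,6) (1,1) (3,1) (3,1)
That's 9 distinct rows out of 16 strategies.

9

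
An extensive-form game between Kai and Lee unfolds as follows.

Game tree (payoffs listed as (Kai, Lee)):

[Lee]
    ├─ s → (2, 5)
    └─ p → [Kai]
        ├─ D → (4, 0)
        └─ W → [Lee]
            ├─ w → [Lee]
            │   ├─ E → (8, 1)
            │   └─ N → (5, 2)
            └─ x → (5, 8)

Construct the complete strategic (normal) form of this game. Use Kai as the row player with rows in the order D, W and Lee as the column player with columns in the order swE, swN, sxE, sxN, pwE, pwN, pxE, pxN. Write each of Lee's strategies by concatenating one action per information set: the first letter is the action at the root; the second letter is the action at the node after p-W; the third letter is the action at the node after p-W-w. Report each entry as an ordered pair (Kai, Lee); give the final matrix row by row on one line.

          swE      swN      sxE      sxN      pwE      pwN      pxE      pxN
   D    (2,5)    (2,5)    (2,5)    (2,5)    (4,0)    (4,0)    (4,0)    (4,0)
   W    (2,5)    (2,5)    (2,5)    (2,5)    (8,1)    (5,2)    (5,8)    (5,8)

D: (2,5) (2,5) (2,5) (2,5) (4,0) (4,0) (4,0) (4,0) | W: (2,5) (2,5) (2,5) (2,5) (8,1) (5,2) (5,8) (5,8)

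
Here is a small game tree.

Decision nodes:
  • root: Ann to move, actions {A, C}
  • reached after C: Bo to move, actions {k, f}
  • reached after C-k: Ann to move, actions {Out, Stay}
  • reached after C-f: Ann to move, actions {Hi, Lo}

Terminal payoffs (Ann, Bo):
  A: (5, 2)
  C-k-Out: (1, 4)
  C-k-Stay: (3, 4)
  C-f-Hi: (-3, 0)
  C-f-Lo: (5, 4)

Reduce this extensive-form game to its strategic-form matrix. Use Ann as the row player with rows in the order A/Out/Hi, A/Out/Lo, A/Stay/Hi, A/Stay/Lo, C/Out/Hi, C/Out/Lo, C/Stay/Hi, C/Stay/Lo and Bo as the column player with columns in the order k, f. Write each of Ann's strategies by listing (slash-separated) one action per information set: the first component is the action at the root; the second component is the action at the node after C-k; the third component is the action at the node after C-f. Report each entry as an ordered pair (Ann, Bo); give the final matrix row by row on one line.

A/Out/Hi: (5,2) (5,2) | A/Out/Lo: (5,2) (5,2) | A/Stay/Hi: (5,2) (5,2) | A/Stay/Lo: (5,2) (5,2) | C/Out/Hi: (1,4) (-3,0) | C/Out/Lo: (1,4) (5,4) | C/Stay/Hi: (3,4) (-3,0) | C/Stay/Lo: (3,4) (5,4)

                 k        f
 A/Out/Hi    (5,2)    (5,2)
 A/Out/Lo    (5,2)    (5,2)
A/Stay/Hi    (5,2)    (5,2)
A/Stay/Lo    (5,2)    (5,2)
 C/Out/Hi    (1,4)   (-3,0)
 C/Out/Lo    (1,4)    (5,4)
C/Stay/Hi    (3,4)   (-3,0)
C/Stay/Lo    (3,4)    (5,4)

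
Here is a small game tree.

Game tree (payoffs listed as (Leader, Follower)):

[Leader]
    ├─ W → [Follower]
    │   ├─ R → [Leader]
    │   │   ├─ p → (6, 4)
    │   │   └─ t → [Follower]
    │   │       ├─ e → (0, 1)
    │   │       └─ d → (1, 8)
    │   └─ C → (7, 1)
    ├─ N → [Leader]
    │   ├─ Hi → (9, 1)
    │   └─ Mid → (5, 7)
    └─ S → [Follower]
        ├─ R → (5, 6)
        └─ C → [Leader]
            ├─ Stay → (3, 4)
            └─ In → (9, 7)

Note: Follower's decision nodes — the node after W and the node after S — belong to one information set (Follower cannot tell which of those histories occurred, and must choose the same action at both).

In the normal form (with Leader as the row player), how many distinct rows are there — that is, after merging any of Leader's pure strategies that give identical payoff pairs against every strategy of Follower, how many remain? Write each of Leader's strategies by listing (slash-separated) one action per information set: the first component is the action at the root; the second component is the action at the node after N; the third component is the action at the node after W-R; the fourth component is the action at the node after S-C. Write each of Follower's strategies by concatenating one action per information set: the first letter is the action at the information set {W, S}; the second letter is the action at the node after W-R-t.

6

Leader has 24 pure strategies: W/Hi/p/Stay, W/Hi/p/In, W/Hi/t/Stay, W/Hi/t/In, W/Mid/p/Stay, W/Mid/p/In, W/Mid/t/Stay, W/Mid/t/In, N/Hi/p/Stay, N/Hi/p/In, N/Hi/t/Stay, N/Hi/t/In, N/Mid/p/Stay, N/Mid/p/In, N/Mid/t/Stay, N/Mid/t/In, S/Hi/p/Stay, S/Hi/p/In, S/Hi/t/Stay, S/Hi/t/In, S/Mid/p/Stay, S/Mid/p/In, S/Mid/t/Stay, S/Mid/t/In. Columns: Re, Rd, Ce, Cd.
{W/Hi/p/Stay, W/Hi/p/In, W/Mid/p/Stay, W/Mid/p/In} → row (6,4) (6,4) (7,1) (7,1)
{W/Hi/t/Stay, W/Hi/t/In, W/Mid/t/Stay, W/Mid/t/In} → row (0,1) (1,8) (7,1) (7,1)
{N/Hi/p/Stay, N/Hi/p/In, N/Hi/t/Stay, N/Hi/t/In} → row (9,1) (9,1) (9,1) (9,1)
{N/Mid/p/Stay, N/Mid/p/In, N/Mid/t/Stay, N/Mid/t/In} → row (5,7) (5,7) (5,7) (5,7)
{S/Hi/p/Stay, S/Hi/t/Stay, S/Mid/p/Stay, S/Mid/t/Stay} → row (5,6) (5,6) (3,4) (3,4)
{S/Hi/p/In, S/Hi/t/In, S/Mid/p/In, S/Mid/t/In} → row (5,6) (5,6) (9,7) (9,7)
That's 6 distinct rows out of 24 strategies.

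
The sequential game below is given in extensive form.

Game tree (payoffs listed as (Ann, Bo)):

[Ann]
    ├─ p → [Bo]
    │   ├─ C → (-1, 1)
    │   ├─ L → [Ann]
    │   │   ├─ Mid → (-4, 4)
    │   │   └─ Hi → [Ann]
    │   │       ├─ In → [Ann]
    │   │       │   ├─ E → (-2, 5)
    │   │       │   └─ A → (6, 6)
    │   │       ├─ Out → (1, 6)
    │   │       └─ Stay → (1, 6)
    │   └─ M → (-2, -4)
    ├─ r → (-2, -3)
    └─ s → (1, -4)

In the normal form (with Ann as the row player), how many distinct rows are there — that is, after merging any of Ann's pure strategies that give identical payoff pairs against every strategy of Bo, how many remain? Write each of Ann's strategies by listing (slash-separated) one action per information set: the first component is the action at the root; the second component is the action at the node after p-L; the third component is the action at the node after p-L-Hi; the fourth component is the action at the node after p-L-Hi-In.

6

Ann has 36 pure strategies: p/Mid/In/E, p/Mid/In/A, p/Mid/Out/E, p/Mid/Out/A, p/Mid/Stay/E, p/Mid/Stay/A, p/Hi/In/E, p/Hi/In/A, p/Hi/Out/E, p/Hi/Out/A, p/Hi/Stay/E, p/Hi/Stay/A, r/Mid/In/E, r/Mid/In/A, r/Mid/Out/E, r/Mid/Out/A, r/Mid/Stay/E, r/Mid/Stay/A, r/Hi/In/E, r/Hi/In/A, r/Hi/Out/E, r/Hi/Out/A, r/Hi/Stay/E, r/Hi/Stay/A, s/Mid/In/E, s/Mid/In/A, s/Mid/Out/E, s/Mid/Out/A, s/Mid/Stay/E, s/Mid/Stay/A, s/Hi/In/E, s/Hi/In/A, s/Hi/Out/E, s/Hi/Out/A, s/Hi/Stay/E, s/Hi/Stay/A. Columns: C, L, M.
{p/Mid/In/E, p/Mid/In/A, p/Mid/Out/E, p/Mid/Out/A, p/Mid/Stay/E, p/Mid/Stay/A} → row (-1,1) (-4,4) (-2,-4)
{p/Hi/In/E} → row (-1,1) (-2,5) (-2,-4)
{p/Hi/In/A} → row (-1,1) (6,6) (-2,-4)
{p/Hi/Out/E, p/Hi/Out/A, p/Hi/Stay/E, p/Hi/Stay/A} → row (-1,1) (1,6) (-2,-4)
{r/Mid/In/E, r/Mid/In/A, r/Mid/Out/E, r/Mid/Out/A, r/Mid/Stay/E, r/Mid/Stay/A, r/Hi/In/E, r/Hi/In/A, r/Hi/Out/E, r/Hi/Out/A, r/Hi/Stay/E, r/Hi/Stay/A} → row (-2,-3) (-2,-3) (-2,-3)
{s/Mid/In/E, s/Mid/In/A, s/Mid/Out/E, s/Mid/Out/A, s/Mid/Stay/E, s/Mid/Stay/A, s/Hi/In/E, s/Hi/In/A, s/Hi/Out/E, s/Hi/Out/A, s/Hi/Stay/E, s/Hi/Stay/A} → row (1,-4) (1,-4) (1,-4)
That's 6 distinct rows out of 36 strategies.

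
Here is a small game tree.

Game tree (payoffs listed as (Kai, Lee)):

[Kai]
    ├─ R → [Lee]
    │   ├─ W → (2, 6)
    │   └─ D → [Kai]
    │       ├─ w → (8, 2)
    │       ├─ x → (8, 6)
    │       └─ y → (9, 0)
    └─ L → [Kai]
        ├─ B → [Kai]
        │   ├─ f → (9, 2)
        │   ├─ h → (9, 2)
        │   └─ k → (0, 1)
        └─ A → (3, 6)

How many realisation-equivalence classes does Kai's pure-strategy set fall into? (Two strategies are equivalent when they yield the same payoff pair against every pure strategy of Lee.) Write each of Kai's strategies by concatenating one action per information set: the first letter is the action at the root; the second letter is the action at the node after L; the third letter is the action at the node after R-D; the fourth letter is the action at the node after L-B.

Kai has 36 pure strategies: RBwf, RBwh, RBwk, RBxf, RBxh, RBxk, RByf, RByh, RByk, RAwf, RAwh, RAwk, RAxf, RAxh, RAxk, RAyf, RAyh, RAyk, LBwf, LBwh, LBwk, LBxf, LBxh, LBxk, LByf, LByh, LByk, LAwf, LAwh, LAwk, LAxf, LAxh, LAxk, LAyf, LAyh, LAyk. Columns: W, D.
{RBwf, RBwh, RBwk, RAwf, RAwh, RAwk} → row (2,6) (8,2)
{RBxf, RBxh, RBxk, RAxf, RAxh, RAxk} → row (2,6) (8,6)
{RByf, RByh, RByk, RAyf, RAyh, RAyk} → row (2,6) (9,0)
{LBwf, LBwh, LBxf, LBxh, LByf, LByh} → row (9,2) (9,2)
{LBwk, LBxk, LByk} → row (0,1) (0,1)
{LAwf, LAwh, LAwk, LAxf, LAxh, LAxk, LAyf, LAyh, LAyk} → row (3,6) (3,6)
That's 6 distinct rows out of 36 strategies.

6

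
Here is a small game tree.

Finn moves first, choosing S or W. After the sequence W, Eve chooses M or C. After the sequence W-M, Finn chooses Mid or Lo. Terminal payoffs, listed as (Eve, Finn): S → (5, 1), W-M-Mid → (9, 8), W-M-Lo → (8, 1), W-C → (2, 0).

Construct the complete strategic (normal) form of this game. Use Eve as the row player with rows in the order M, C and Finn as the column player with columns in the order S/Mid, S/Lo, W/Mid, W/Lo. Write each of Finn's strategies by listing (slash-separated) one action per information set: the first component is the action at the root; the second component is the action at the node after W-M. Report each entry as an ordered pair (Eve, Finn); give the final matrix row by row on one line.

M: (5,1) (5,1) (9,8) (8,1) | C: (5,1) (5,1) (2,0) (2,0)

Row M: S/Mid→(5,1), S/Lo→(5,1), W/Mid→(9,8), W/Lo→(8,1)
Row C: S/Mid→(5,1), S/Lo→(5,1), W/Mid→(2,0), W/Lo→(2,0)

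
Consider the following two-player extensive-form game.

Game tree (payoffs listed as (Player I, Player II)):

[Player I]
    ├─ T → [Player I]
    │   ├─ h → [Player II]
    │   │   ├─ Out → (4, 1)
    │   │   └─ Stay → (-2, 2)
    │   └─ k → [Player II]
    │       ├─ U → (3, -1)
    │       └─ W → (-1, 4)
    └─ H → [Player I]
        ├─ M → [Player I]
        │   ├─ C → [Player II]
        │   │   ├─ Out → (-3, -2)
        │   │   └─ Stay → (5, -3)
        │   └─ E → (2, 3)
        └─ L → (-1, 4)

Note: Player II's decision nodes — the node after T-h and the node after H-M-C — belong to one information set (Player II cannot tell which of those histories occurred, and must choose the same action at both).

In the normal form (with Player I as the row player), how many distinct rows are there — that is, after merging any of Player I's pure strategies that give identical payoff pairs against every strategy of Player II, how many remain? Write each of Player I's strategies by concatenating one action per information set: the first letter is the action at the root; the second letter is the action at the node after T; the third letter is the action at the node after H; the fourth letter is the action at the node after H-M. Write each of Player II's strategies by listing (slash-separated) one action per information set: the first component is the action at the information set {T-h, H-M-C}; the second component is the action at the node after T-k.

5

Player I has 16 pure strategies: ThMC, ThME, ThLC, ThLE, TkMC, TkME, TkLC, TkLE, HhMC, HhME, HhLC, HhLE, HkMC, HkME, HkLC, HkLE. Columns: Out/U, Out/W, Stay/U, Stay/W.
{ThMC, ThME, ThLC, ThLE} → row (4,1) (4,1) (-2,2) (-2,2)
{TkMC, TkME, TkLC, TkLE} → row (3,-1) (-1,4) (3,-1) (-1,4)
{HhMC, HkMC} → row (-3,-2) (-3,-2) (5,-3) (5,-3)
{HhME, HkME} → row (2,3) (2,3) (2,3) (2,3)
{HhLC, HhLE, HkLC, HkLE} → row (-1,4) (-1,4) (-1,4) (-1,4)
That's 5 distinct rows out of 16 strategies.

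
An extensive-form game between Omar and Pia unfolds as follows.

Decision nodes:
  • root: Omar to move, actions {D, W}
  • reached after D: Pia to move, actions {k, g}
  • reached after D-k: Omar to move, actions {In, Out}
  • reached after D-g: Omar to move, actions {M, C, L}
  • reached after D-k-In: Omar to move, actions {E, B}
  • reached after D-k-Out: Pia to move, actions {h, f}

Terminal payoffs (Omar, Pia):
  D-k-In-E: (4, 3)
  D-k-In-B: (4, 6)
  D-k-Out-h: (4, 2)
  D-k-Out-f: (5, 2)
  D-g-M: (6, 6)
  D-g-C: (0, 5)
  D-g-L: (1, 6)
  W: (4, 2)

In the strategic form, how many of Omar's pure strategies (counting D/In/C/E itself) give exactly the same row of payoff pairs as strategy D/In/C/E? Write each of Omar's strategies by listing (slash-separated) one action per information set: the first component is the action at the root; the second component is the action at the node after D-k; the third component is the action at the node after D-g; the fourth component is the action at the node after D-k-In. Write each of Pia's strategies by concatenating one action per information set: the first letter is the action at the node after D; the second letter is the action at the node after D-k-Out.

1

Row for D/In/C/E (columns kh, kf, gh, gf): (4,3) (4,3) (0,5) (0,5).
Every one of Omar's information sets is on the play path for some reply by Pia when Omar follows D/In/C/E.
Changing the action at any of them therefore changes at least one column, so only D/In/C/E itself gives this row.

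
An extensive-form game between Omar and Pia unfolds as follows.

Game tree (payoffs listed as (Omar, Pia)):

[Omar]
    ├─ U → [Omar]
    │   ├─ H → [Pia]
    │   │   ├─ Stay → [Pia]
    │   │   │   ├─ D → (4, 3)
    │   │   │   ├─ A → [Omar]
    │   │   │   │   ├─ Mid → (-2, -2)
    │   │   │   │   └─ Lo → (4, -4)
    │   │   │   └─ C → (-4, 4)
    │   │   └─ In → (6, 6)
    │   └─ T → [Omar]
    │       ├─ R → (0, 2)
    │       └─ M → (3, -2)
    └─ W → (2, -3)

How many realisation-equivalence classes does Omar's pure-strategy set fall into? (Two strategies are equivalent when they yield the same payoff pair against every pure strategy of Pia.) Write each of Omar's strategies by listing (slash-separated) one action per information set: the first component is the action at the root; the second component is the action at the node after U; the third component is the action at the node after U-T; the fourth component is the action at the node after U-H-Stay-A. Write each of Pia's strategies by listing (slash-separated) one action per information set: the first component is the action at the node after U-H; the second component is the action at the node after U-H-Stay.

Omar has 16 pure strategies: U/H/R/Mid, U/H/R/Lo, U/H/M/Mid, U/H/M/Lo, U/T/R/Mid, U/T/R/Lo, U/T/M/Mid, U/T/M/Lo, W/H/R/Mid, W/H/R/Lo, W/H/M/Mid, W/H/M/Lo, W/T/R/Mid, W/T/R/Lo, W/T/M/Mid, W/T/M/Lo. Columns: Stay/D, Stay/A, Stay/C, In/D, In/A, In/C.
{U/H/R/Mid, U/H/M/Mid} → row (4,3) (-2,-2) (-4,4) (6,6) (6,6) (6,6)
{U/H/R/Lo, U/H/M/Lo} → row (4,3) (4,-4) (-4,4) (6,6) (6,6) (6,6)
{U/T/R/Mid, U/T/R/Lo} → row (0,2) (0,2) (0,2) (0,2) (0,2) (0,2)
{U/T/M/Mid, U/T/M/Lo} → row (3,-2) (3,-2) (3,-2) (3,-2) (3,-2) (3,-2)
{W/H/R/Mid, W/H/R/Lo, W/H/M/Mid, W/H/M/Lo, W/T/R/Mid, W/T/R/Lo, W/T/M/Mid, W/T/M/Lo} → row (2,-3) (2,-3) (2,-3) (2,-3) (2,-3) (2,-3)
That's 5 distinct rows out of 16 strategies.

5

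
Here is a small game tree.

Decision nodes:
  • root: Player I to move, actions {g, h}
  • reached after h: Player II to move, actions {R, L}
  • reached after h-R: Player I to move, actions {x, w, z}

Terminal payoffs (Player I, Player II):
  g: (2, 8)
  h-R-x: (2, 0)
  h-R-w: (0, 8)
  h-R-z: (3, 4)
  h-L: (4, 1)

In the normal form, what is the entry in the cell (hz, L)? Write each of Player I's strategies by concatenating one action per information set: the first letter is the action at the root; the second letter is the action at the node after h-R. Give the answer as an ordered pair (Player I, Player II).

Trace the play path from the root:
  Player I plays h
  Player II plays L at [h]
→ terminal payoff (4, 1).
(Player I's choice at the node after h-R is never reached on this path, so it doesn't affect the outcome.)

(4, 1)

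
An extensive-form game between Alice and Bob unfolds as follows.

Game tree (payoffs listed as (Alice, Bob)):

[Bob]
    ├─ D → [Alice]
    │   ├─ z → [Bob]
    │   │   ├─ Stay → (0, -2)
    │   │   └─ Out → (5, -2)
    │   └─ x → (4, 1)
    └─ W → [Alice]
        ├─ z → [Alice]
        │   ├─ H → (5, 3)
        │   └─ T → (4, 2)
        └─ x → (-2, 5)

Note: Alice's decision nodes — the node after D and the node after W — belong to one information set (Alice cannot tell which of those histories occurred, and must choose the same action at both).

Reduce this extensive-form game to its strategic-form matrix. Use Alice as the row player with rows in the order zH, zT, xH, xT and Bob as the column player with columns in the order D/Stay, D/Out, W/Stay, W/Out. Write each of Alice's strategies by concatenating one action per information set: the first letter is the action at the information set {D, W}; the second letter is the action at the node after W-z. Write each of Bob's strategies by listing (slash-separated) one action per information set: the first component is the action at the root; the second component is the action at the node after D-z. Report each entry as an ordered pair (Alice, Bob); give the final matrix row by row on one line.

zH: (0,-2) (5,-2) (5,3) (5,3) | zT: (0,-2) (5,-2) (4,2) (4,2) | xH: (4,1) (4,1) (-2,5) (-2,5) | xT: (4,1) (4,1) (-2,5) (-2,5)

Row zH: D/Stay→(0,-2), D/Out→(5,-2), W/Stay→(5,3), W/Out→(5,3)
Row zT: D/Stay→(0,-2), D/Out→(5,-2), W/Stay→(4,2), W/Out→(4,2)
Row xH: D/Stay→(4,1), D/Out→(4,1), W/Stay→(-2,5), W/Out→(-2,5)
Row xT: D/Stay→(4,1), D/Out→(4,1), W/Stay→(-2,5), W/Out→(-2,5)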